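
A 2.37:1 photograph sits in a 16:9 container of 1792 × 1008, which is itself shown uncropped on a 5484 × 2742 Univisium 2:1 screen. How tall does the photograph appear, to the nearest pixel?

First fit — 2.37:1 into 1792×1008 spans the width: 1792.00 × 756.12.
The 16:9 canvas is height-limited in 5484×2742, giving 4874.67 × 2742.00; scale factor 2.7202.
Applying the same ×2.7202: 756.12 → 2056.82.

2057 px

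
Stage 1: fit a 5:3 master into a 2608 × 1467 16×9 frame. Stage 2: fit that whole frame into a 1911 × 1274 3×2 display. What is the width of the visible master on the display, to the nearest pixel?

First fit — 5:3 into 2608×1467 spans the height: 2445.00 × 1467.00.
The 16×9 canvas is width-limited in 1911×1274, giving 1911.00 × 1074.94; scale factor 0.7327.
Applying the same ×0.7327: 2445.00 → 1791.56.

1792 px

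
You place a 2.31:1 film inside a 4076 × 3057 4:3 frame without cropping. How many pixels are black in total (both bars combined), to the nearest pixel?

5268221 pixels

2.31:1 is wider than 4:3, so it spans the full width.
Content height = 4076 / 2.310 ≈ 1764.5022 px.
Leftover height: 3057 − 1764.5022 = 1292.4978 px.
Across the 4076-px span: 1292.4978 × 4076 ≈ 5268221 px.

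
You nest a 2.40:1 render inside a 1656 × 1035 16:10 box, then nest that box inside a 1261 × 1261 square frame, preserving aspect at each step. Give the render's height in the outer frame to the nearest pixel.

Inside the 1656×1035 canvas the render is width-limited at 1656.00 × 690.00.
Second fit — the 16:10 canvas into 1261×1261 spans the width: 1261.00 × 788.12 (×0.7615 from 1656×1035).
So the render's height is 690.00 × 0.7615 ≈ 525.42.

525 px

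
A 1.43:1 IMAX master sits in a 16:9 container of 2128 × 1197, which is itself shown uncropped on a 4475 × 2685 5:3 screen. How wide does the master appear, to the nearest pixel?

3600 px

Inside the 2128×1197 canvas the master is height-limited at 1711.71 × 1197.00.
16:9 in 4475×2685: fills the width, so the intermediate becomes 4475.00 × 2517.19 — a scale of ×2.1029.
So the master's width is 1711.71 × 2.1029 ≈ 3599.58.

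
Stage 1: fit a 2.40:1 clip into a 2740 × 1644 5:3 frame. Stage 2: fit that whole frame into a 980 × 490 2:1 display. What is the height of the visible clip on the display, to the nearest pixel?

Inside the 2740×1644 canvas the clip is width-limited at 2740.00 × 1141.67.
The 5:3 canvas is height-limited in 980×490, giving 816.67 × 490.00; scale factor 0.2981.
Applying the same ×0.2981: 1141.67 → 340.28.

340 px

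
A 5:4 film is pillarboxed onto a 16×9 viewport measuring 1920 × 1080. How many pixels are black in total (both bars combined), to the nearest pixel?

5:4 is narrower than 16×9, so it spans the full height.
The film is 1080 × 5/4 ≈ 1350.0000 px wide.
Leftover width: 1920 − 1350.0000 = 570.0000 px.
Across the 1080-px span: 570.0000 × 1080 ≈ 615600 px.

615600 pixels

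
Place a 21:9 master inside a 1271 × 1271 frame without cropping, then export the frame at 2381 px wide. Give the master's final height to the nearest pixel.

At 1271×1271 the master is width-limited, so height = 1271 × 9/21 ≈ 544.71 px.
Scaling 1271 → 2381 is ×1.8733, so the height becomes 544.71 × 1.8733 ≈ 1020.43 px.

1020 px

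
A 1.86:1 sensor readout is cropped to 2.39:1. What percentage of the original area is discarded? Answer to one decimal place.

Going from 1.86:1 to 2.39:1 means cutting height while keeping width.
Fraction kept = (1.860)/(2.390) ≈ 77.82%, so 22.18% is lost.

22.2%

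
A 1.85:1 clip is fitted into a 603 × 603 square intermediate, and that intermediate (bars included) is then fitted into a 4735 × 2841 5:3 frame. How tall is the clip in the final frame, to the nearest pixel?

1536 px

1.85:1 in 603×603: fills the width, so the clip is 603.00 × 325.95.
Second fit — the square canvas into 4735×2841 spans the height: 2841.00 × 2841.00 (×4.7114 from 603×603).
The clip scales with it: height 325.95 × 4.7114 ≈ 1535.68.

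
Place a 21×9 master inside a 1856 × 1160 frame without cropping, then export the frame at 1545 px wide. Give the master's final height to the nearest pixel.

662 px

Fitted into 1856×1160, the master spans the width; its height is 1856 × 9/21 ≈ 795.43 px.
Scaling 1856 → 1545 is ×0.8324, so the height becomes 795.43 × 0.8324 ≈ 662.14 px.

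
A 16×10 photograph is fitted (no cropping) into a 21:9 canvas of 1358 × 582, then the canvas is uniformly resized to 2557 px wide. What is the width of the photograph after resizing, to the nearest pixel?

At 1358×582 the photograph is height-limited, so width = 582 × 16/10 ≈ 931.20 px.
Resizing to 2557 px wide multiplies everything by 1.8829: 931.20 → 1753.37 px.

1753 px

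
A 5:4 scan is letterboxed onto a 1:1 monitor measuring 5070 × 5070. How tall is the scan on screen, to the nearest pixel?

4056 px

5:4 (1.250) > 1:1 (1.000), so the scan fills the width.
The scan is 5070 × 4/5 ≈ 4056.00 px tall.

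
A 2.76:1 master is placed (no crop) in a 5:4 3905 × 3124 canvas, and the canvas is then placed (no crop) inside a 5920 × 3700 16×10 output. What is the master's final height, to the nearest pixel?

2.76:1 in 3905×3124: fills the width, so the master is 3905.00 × 1414.86.
Second fit — the 5:4 canvas into 5920×3700 spans the height: 4625.00 × 3700.00 (×1.1844 from 3905×3124).
So the master's height is 1414.86 × 1.1844 ≈ 1675.72.

1676 px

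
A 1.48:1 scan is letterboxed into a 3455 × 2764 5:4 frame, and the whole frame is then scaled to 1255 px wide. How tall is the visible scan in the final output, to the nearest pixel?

At 3455×2764 the scan is width-limited, so height = 3455 / 1.480 ≈ 2334.46 px.
Resizing to 1255 px wide multiplies everything by 0.3632: 2334.46 → 847.97 px.

848 px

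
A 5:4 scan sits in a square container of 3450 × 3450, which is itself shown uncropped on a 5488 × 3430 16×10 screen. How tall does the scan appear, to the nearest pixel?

2744 px

First fit — 5:4 into 3450×3450 spans the width: 3450.00 × 2760.00.
square in 5488×3430: fills the height, so the intermediate becomes 3430.00 × 3430.00 — a scale of ×0.9942.
Applying the same ×0.9942: 2760.00 → 2744.00.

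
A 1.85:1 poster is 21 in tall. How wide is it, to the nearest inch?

39 in

At 1.85:1, 21 × 1.850 ≈ 38.85.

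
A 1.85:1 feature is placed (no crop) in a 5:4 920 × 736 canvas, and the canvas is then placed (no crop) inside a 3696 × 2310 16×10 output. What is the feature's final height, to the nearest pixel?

1561 px

First fit — 1.85:1 into 920×736 spans the width: 920.00 × 497.30.
Second fit — the 5:4 canvas into 3696×2310 spans the height: 2887.50 × 2310.00 (×3.1386 from 920×736).
So the feature's height is 497.30 × 3.1386 ≈ 1560.81.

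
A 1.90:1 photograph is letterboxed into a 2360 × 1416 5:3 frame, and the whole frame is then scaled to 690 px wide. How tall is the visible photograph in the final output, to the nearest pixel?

In the 2360×1416 frame the photograph fills the width: height = 2360 / 1.900 ≈ 1242.11 px.
Scaling 2360 → 690 is ×0.2924, so the height becomes 1242.11 × 0.2924 ≈ 363.16 px.

363 px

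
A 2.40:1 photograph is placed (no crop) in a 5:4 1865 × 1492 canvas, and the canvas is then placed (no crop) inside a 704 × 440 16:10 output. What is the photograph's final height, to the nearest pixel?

Inside the 1865×1492 canvas the photograph is width-limited at 1865.00 × 777.08.
5:4 in 704×440: fills the height, so the intermediate becomes 550.00 × 440.00 — a scale of ×0.2949.
Applying the same ×0.2949: 777.08 → 229.17.

229 px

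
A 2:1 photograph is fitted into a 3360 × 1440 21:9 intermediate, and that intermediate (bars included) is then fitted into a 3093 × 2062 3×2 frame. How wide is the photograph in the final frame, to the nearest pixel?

Inside the 3360×1440 canvas the photograph is height-limited at 2880.00 × 1440.00.
The 21:9 canvas is width-limited in 3093×2062, giving 3093.00 × 1325.57; scale factor 0.9205.
The photograph scales with it: width 2880.00 × 0.9205 ≈ 2651.14.

2651 px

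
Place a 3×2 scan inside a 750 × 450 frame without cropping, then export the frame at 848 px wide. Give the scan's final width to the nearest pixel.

In the 750×450 frame the scan fills the height: width = 450 × 3/2 ≈ 675.00 px.
The frame scales by 848/750 = 1.1307; 675.00 × 1.1307 ≈ 763.20 px.

763 px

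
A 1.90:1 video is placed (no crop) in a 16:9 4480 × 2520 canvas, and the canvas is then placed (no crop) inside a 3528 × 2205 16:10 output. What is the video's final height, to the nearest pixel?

Inside the 4480×2520 canvas the video is width-limited at 4480.00 × 2357.89.
The 16:9 canvas is width-limited in 3528×2205, giving 3528.00 × 1984.50; scale factor 0.7875.
So the video's height is 2357.89 × 0.7875 ≈ 1856.84.

1857 px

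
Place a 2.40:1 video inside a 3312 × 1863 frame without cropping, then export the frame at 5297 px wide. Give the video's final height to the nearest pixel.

2207 px

In the 3312×1863 frame the video fills the width: height = 3312 / 2.400 ≈ 1380.00 px.
Scaling 3312 → 5297 is ×1.5993, so the height becomes 1380.00 × 1.5993 ≈ 2207.08 px.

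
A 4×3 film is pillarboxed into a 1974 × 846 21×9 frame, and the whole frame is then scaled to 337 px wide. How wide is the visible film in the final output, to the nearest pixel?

Fitted into 1974×846, the film spans the height; its width is 846 × 4/3 ≈ 1128.00 px.
Resizing to 337 px wide multiplies everything by 0.1707: 1128.00 → 192.57 px.

193 px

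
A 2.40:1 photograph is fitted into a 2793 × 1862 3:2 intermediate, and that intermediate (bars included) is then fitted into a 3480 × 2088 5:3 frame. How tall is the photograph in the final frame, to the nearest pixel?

1305 px

First fit — 2.40:1 into 2793×1862 spans the width: 2793.00 × 1163.75.
3:2 in 3480×2088: fills the height, so the intermediate becomes 3132.00 × 2088.00 — a scale of ×1.1214.
Applying the same ×1.1214: 1163.75 → 1305.00.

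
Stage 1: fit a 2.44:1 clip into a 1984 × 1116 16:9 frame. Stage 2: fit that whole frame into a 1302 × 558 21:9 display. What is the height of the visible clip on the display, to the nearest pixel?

407 px

2.44:1 in 1984×1116: fills the width, so the clip is 1984.00 × 813.11.
16:9 in 1302×558: fills the height, so the intermediate becomes 992.00 × 558.00 — a scale of ×0.5000.
Applying the same ×0.5000: 813.11 → 406.56.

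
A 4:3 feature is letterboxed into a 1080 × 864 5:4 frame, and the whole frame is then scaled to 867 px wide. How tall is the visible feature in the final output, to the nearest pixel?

650 px

In the 1080×864 frame the feature fills the width: height = 1080 × 3/4 ≈ 810.00 px.
Scaling 1080 → 867 is ×0.8028, so the height becomes 810.00 × 0.8028 ≈ 650.25 px.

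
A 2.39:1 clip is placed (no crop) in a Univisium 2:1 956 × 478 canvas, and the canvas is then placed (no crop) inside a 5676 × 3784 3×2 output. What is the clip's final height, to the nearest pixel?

First fit — 2.39:1 into 956×478 spans the width: 956.00 × 400.00.
The Univisium 2:1 canvas is width-limited in 5676×3784, giving 5676.00 × 2838.00; scale factor 5.9372.
So the clip's height is 400.00 × 5.9372 ≈ 2374.90.

2375 px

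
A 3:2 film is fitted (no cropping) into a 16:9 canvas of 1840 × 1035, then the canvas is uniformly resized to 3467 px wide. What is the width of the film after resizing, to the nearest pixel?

At 1840×1035 the film is height-limited, so width = 1035 × 3/2 ≈ 1552.50 px.
The frame scales by 3467/1840 = 1.8842; 1552.50 × 1.8842 ≈ 2925.28 px.

2925 px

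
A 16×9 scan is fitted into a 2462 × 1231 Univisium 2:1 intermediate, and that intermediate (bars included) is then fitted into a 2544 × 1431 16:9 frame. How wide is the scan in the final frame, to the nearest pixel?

Inside the 2462×1231 canvas the scan is height-limited at 2188.44 × 1231.00.
The Univisium 2:1 canvas is width-limited in 2544×1431, giving 2544.00 × 1272.00; scale factor 1.0333.
So the scan's width is 2188.44 × 1.0333 ≈ 2261.33.

2261 px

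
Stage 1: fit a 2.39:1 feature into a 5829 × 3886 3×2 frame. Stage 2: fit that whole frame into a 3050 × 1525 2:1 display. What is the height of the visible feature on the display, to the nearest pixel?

Inside the 5829×3886 canvas the feature is width-limited at 5829.00 × 2438.91.
The 3×2 canvas is height-limited in 3050×1525, giving 2287.50 × 1525.00; scale factor 0.3924.
So the feature's height is 2438.91 × 0.3924 ≈ 957.11.

957 px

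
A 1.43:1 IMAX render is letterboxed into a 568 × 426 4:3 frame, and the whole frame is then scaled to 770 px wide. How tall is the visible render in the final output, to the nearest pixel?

At 568×426 the render is width-limited, so height = 568 / 1.430 ≈ 397.20 px.
Scaling 568 → 770 is ×1.3556, so the height becomes 397.20 × 1.3556 ≈ 538.46 px.

538 px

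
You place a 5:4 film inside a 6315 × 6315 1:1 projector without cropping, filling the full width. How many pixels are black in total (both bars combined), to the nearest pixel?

7975845 pixels

That makes the image 5052.0000 px tall (6315 × 4/5).
6315 − 5052.0000 = 1263.0000 px of bars.
Across the 6315-px span: 1263.0000 × 6315 ≈ 7975845 px.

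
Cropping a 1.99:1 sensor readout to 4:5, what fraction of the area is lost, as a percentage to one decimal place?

59.8%

4:5 is narrower than 1.99:1, so the crop keeps the full height and trims the width.
(0.800)/(1.990) ≈ 0.402 of the area survives, leaving 59.80% discarded.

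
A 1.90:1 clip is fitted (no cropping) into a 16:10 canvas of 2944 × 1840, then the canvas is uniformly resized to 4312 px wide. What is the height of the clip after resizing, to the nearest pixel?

At 2944×1840 the clip is width-limited, so height = 2944 / 1.900 ≈ 1549.47 px.
The frame scales by 4312/2944 = 1.4647; 1549.47 × 1.4647 ≈ 2269.47 px.

2269 px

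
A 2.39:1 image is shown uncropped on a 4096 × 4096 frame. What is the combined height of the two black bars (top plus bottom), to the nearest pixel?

2.39:1 is wider than square, so it spans the full width.
That makes the image 1713.81 px tall (4096 / 2.390).
4096 − 1713.81 = 2382.19 px of bars.

2382 px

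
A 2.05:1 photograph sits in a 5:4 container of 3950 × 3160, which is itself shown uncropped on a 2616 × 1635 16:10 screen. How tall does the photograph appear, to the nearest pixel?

Inside the 3950×3160 canvas the photograph is width-limited at 3950.00 × 1926.83.
The 5:4 canvas is height-limited in 2616×1635, giving 2043.75 × 1635.00; scale factor 0.5174.
So the photograph's height is 1926.83 × 0.5174 ≈ 996.95.

997 px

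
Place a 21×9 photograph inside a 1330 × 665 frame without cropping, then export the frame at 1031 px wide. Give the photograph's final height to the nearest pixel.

442 px

In the 1330×665 frame the photograph fills the width: height = 1330 × 9/21 ≈ 570.00 px.
Resizing to 1031 px wide multiplies everything by 0.7752: 570.00 → 441.86 px.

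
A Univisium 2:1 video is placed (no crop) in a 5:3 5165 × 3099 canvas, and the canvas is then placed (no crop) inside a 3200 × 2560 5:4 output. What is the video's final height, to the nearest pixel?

1600 px

Univisium 2:1 in 5165×3099: fills the width, so the video is 5165.00 × 2582.50.
5:3 in 3200×2560: fills the width, so the intermediate becomes 3200.00 × 1920.00 — a scale of ×0.6196.
So the video's height is 2582.50 × 0.6196 ≈ 1600.00.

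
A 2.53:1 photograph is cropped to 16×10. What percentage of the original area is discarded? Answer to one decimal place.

36.8%

The height stays; only width is cut (since 16×10 is narrower than 2.53:1).
Fraction kept = (1.600)/(2.530) ≈ 63.24%, so 36.76% is lost.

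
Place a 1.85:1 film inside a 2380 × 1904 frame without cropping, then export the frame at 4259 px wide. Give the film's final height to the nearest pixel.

In the 2380×1904 frame the film fills the width: height = 2380 / 1.850 ≈ 1286.49 px.
The frame scales by 4259/2380 = 1.7895; 1286.49 × 1.7895 ≈ 2302.16 px.

2302 px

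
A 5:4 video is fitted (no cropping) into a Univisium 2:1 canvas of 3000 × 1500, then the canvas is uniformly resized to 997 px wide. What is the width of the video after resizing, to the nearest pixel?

Fitted into 3000×1500, the video spans the height; its width is 1500 × 5/4 ≈ 1875.00 px.
Scaling 3000 → 997 is ×0.3323, so the width becomes 1875.00 × 0.3323 ≈ 623.12 px.

623 px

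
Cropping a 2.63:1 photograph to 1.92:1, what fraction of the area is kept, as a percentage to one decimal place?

73.0%

The height stays; only width is cut (since 1.92:1 is narrower than 2.63:1).
(1.920)/(2.630) ≈ 0.730 of the area survives.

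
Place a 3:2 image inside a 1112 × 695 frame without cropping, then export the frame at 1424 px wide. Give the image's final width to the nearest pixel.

In the 1112×695 frame the image fills the height: width = 695 × 3/2 ≈ 1042.50 px.
The frame scales by 1424/1112 = 1.2806; 1042.50 × 1.2806 ≈ 1335.00 px.

1335 px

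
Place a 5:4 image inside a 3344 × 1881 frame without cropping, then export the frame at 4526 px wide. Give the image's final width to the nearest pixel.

In the 3344×1881 frame the image fills the height: width = 1881 × 5/4 ≈ 2351.25 px.
The frame scales by 4526/3344 = 1.3535; 2351.25 × 1.3535 ≈ 3182.34 px.

3182 px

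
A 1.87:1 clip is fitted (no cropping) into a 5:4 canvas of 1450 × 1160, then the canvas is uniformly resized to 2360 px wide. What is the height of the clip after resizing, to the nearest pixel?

1262 px

Fitted into 1450×1160, the clip spans the width; its height is 1450 / 1.870 ≈ 775.40 px.
Resizing to 2360 px wide multiplies everything by 1.6276: 775.40 → 1262.03 px.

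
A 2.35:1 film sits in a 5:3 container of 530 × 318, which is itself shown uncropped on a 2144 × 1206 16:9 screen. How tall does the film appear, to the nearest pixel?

First fit — 2.35:1 into 530×318 spans the width: 530.00 × 225.53.
5:3 in 2144×1206: fills the height, so the intermediate becomes 2010.00 × 1206.00 — a scale of ×3.7925.
The film scales with it: height 225.53 × 3.7925 ≈ 855.32.

855 px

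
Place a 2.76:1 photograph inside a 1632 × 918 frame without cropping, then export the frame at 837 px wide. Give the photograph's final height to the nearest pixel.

303 px

At 1632×918 the photograph is width-limited, so height = 1632 / 2.760 ≈ 591.30 px.
Resizing to 837 px wide multiplies everything by 0.5129: 591.30 → 303.26 px.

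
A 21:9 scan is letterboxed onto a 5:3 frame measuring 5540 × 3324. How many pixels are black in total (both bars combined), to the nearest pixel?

21:9 is wider than 5:3, so it spans the full width.
The scan is 5540 × 9/21 ≈ 2374.2857 px tall.
Black = 3324 − 2374.2857 = 949.7143 px.
That's 949.7143 × 5540 ≈ 5261417 black pixels.

5261417 pixels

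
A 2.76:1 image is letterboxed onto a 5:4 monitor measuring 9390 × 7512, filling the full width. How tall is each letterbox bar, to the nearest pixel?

2055 px

That makes the image 3402.17 px tall (9390 / 2.760).
Black = 7512 − 3402.17 = 4109.83 px, or 2054.91 per bar.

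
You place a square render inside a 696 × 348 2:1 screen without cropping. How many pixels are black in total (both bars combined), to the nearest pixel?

121104 pixels

square is narrower than 2:1, so it spans the full height.
The render is 348 × 1/1 ≈ 348.0000 px wide.
Black = 696 − 348.0000 = 348.0000 px.
Across the 348-px span: 348.0000 × 348 ≈ 121104 px.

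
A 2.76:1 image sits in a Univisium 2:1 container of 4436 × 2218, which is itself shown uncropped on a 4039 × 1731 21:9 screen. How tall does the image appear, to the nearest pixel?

1254 px

Inside the 4436×2218 canvas the image is width-limited at 4436.00 × 1607.25.
The Univisium 2:1 canvas is height-limited in 4039×1731, giving 3462.00 × 1731.00; scale factor 0.7804.
So the image's height is 1607.25 × 0.7804 ≈ 1254.35.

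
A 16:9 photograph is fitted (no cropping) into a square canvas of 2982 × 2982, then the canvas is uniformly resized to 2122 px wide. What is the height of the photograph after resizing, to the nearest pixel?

Fitted into 2982×2982, the photograph spans the width; its height is 2982 × 9/16 ≈ 1677.38 px.
The frame scales by 2122/2982 = 0.7116; 1677.38 × 0.7116 ≈ 1193.62 px.

1194 px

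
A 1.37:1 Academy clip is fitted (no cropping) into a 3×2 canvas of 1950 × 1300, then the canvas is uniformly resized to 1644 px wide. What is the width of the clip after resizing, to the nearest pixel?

In the 1950×1300 frame the clip fills the height: width = 1300 × 1.370 ≈ 1781.00 px.
Resizing to 1644 px wide multiplies everything by 0.8431: 1781.00 → 1501.52 px.

1502 px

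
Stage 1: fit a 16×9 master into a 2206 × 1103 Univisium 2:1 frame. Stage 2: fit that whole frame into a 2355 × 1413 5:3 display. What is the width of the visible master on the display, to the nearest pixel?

16×9 in 2206×1103: fills the height, so the master is 1960.89 × 1103.00.
Univisium 2:1 in 2355×1413: fills the width, so the intermediate becomes 2355.00 × 1177.50 — a scale of ×1.0675.
The master scales with it: width 1960.89 × 1.0675 ≈ 2093.33.

2093 px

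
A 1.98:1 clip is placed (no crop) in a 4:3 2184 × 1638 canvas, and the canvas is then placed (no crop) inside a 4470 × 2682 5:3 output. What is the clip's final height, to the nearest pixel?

Inside the 2184×1638 canvas the clip is width-limited at 2184.00 × 1103.03.
Second fit — the 4:3 canvas into 4470×2682 spans the height: 3576.00 × 2682.00 (×1.6374 from 2184×1638).
The clip scales with it: height 1103.03 × 1.6374 ≈ 1806.06.

1806 px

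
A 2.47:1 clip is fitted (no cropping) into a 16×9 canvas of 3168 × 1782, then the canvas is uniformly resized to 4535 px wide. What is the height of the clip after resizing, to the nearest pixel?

1836 px

Fitted into 3168×1782, the clip spans the width; its height is 3168 / 2.470 ≈ 1282.59 px.
Scaling 3168 → 4535 is ×1.4315, so the height becomes 1282.59 × 1.4315 ≈ 1836.03 px.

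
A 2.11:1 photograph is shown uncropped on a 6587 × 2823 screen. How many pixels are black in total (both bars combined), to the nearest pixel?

1779817 pixels

2.11:1 (2.110) < 21:9 (2.333), so the photograph fills the height.
The photograph is 2823 × 2.110 ≈ 5956.5300 px wide.
6587 − 5956.5300 = 630.4700 px of bars.
Across the 2823-px span: 630.4700 × 2823 ≈ 1779817 px.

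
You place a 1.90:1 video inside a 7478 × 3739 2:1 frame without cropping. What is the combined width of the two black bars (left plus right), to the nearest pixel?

374 px

Since 1.900 < 2.000, the video is height-limited.
That makes the image 7104.10 px wide (3739 × 1.900).
7478 − 7104.10 = 373.90 px of bars.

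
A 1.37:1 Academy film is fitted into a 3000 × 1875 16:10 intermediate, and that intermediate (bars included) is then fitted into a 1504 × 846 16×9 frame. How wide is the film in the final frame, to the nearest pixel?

First fit — 1.37:1 Academy into 3000×1875 spans the height: 2568.75 × 1875.00.
Second fit — the 16:10 canvas into 1504×846 spans the height: 1353.60 × 846.00 (×0.4512 from 3000×1875).
So the film's width is 2568.75 × 0.4512 ≈ 1159.02.

1159 px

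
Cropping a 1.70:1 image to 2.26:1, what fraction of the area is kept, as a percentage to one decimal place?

75.2%

2.26:1 is wider than 1.70:1, so the crop keeps the full width and trims the height.
(1.700)/(2.260) ≈ 0.752 of the area survives.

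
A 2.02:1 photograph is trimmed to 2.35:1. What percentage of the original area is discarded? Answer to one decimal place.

Going from 2.02:1 to 2.35:1 means cutting height while keeping width.
Area ratio = (2.020)/(2.350) = 85.96%; the remaining 14.04% is cropped out.

14.0%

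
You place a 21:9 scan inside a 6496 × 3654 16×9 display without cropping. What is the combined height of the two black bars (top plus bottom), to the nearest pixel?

870 px

21:9 (2.333) > 16×9 (1.778), so the scan fills the width.
That makes the image 2784.00 px tall (6496 × 9/21).
Leftover height: 3654 − 2784.00 = 870.00 px.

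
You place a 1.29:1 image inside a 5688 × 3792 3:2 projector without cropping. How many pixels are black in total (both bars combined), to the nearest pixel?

3019645 pixels

Since 1.290 < 1.500, the image is height-limited.
That makes the image 4891.6800 px wide (3792 × 1.290).
Black = 5688 − 4891.6800 = 796.3200 px.
That's 796.3200 × 3792 ≈ 3019645 black pixels.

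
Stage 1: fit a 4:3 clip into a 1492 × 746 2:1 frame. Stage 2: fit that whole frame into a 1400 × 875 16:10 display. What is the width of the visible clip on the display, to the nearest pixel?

4:3 in 1492×746: fills the height, so the clip is 994.67 × 746.00.
2:1 in 1400×875: fills the width, so the intermediate becomes 1400.00 × 700.00 — a scale of ×0.9383.
So the clip's width is 994.67 × 0.9383 ≈ 933.33.

933 px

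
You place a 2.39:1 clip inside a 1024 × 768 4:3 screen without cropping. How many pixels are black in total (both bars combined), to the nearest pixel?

2.39:1 is wider than 4:3, so it spans the full width.
That makes the image 428.4519 px tall (1024 / 2.390).
768 − 428.4519 = 339.5481 px of bars.
That's 339.5481 × 1024 ≈ 347697 black pixels.

347697 pixels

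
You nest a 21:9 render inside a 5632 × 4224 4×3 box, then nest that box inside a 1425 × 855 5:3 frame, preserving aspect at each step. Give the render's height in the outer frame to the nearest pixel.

489 px

Inside the 5632×4224 canvas the render is width-limited at 5632.00 × 2413.71.
4×3 in 1425×855: fills the height, so the intermediate becomes 1140.00 × 855.00 — a scale of ×0.2024.
So the render's height is 2413.71 × 0.2024 ≈ 488.57.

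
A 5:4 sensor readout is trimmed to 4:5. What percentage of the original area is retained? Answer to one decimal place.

64.0%

4:5 is narrower than 5:4, so the crop keeps the full height and trims the width.
Area ratio = (0.800)/(1.250) = 64.00% retained.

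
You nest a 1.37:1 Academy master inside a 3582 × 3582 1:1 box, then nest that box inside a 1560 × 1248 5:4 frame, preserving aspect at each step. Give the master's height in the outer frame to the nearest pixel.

911 px

First fit — 1.37:1 Academy into 3582×3582 spans the width: 3582.00 × 2614.60.
Second fit — the 1:1 canvas into 1560×1248 spans the height: 1248.00 × 1248.00 (×0.3484 from 3582×3582).
Applying the same ×0.3484: 2614.60 → 910.95.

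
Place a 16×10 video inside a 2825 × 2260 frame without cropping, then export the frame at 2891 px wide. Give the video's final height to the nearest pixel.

At 2825×2260 the video is width-limited, so height = 2825 × 10/16 ≈ 1765.62 px.
Scaling 2825 → 2891 is ×1.0234, so the height becomes 1765.62 × 1.0234 ≈ 1806.88 px.

1807 px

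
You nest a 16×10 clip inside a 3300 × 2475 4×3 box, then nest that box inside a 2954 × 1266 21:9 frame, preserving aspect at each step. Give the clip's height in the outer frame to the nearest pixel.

1055 px

Inside the 3300×2475 canvas the clip is width-limited at 3300.00 × 2062.50.
The 4×3 canvas is height-limited in 2954×1266, giving 1688.00 × 1266.00; scale factor 0.5115.
Applying the same ×0.5115: 2062.50 → 1055.00.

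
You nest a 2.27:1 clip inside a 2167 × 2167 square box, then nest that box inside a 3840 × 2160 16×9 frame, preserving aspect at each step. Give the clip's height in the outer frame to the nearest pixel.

Inside the 2167×2167 canvas the clip is width-limited at 2167.00 × 954.63.
square in 3840×2160: fills the height, so the intermediate becomes 2160.00 × 2160.00 — a scale of ×0.9968.
So the clip's height is 954.63 × 0.9968 ≈ 951.54.

952 px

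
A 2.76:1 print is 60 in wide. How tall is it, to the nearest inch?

Height = 60 / 2.760 = 21.74.

22 in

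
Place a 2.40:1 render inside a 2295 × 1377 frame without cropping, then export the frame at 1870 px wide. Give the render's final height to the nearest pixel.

779 px

At 2295×1377 the render is width-limited, so height = 2295 / 2.400 ≈ 956.25 px.
Scaling 2295 → 1870 is ×0.8148, so the height becomes 956.25 × 0.8148 ≈ 779.17 px.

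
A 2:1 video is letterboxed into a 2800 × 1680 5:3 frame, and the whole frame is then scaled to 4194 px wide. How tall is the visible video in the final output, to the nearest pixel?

2097 px

Fitted into 2800×1680, the video spans the width; its height is 2800 × 1/2 ≈ 1400.00 px.
Scaling 2800 → 4194 is ×1.4979, so the height becomes 1400.00 × 1.4979 ≈ 2097.00 px.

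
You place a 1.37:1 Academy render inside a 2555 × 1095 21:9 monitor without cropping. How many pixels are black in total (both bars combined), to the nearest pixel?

1155061 pixels

1.37:1 Academy is narrower than 21:9, so it spans the full height.
Content width = 1095 × 1.370 ≈ 1500.1500 px.
Black = 2555 − 1500.1500 = 1054.8500 px.
That's 1054.8500 × 1095 ≈ 1155061 black pixels.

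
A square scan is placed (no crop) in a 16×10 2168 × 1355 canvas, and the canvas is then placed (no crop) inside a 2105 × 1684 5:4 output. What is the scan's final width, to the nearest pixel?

1316 px

Inside the 2168×1355 canvas the scan is height-limited at 1355.00 × 1355.00.
Second fit — the 16×10 canvas into 2105×1684 spans the width: 2105.00 × 1315.62 (×0.9709 from 2168×1355).
So the scan's width is 1355.00 × 0.9709 ≈ 1315.62.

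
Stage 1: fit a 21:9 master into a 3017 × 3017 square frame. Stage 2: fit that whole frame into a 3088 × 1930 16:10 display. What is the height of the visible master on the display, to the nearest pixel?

827 px

Inside the 3017×3017 canvas the master is width-limited at 3017.00 × 1293.00.
The square canvas is height-limited in 3088×1930, giving 1930.00 × 1930.00; scale factor 0.6397.
Applying the same ×0.6397: 1293.00 → 827.14.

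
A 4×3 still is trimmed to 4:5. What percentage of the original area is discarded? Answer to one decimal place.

Going from 4×3 to 4:5 means cutting width while keeping height.
Fraction kept = (0.800)/(1.333) ≈ 60.00%, so 40.00% is lost.

40.0%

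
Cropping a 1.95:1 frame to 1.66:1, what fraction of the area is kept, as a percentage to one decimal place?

85.1%

The height stays; only width is cut (since 1.66:1 is narrower than 1.95:1).
(1.660)/(1.950) ≈ 0.851 of the area survives.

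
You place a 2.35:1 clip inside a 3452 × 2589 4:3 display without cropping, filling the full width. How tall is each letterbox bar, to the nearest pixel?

Content height = 3452 / 2.350 ≈ 1468.94 px.
2589 − 1468.94 = 1120.06 px of bars (560.03 each).

560 px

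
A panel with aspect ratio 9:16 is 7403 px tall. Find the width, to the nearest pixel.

4164 px

Width = 7403·9/16 = 4164.19.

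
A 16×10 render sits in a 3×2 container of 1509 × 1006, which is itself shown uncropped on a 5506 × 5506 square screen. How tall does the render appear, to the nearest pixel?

3441 px

Inside the 1509×1006 canvas the render is width-limited at 1509.00 × 943.12.
The 3×2 canvas is width-limited in 5506×5506, giving 5506.00 × 3670.67; scale factor 3.6488.
Applying the same ×3.6488: 943.12 → 3441.25.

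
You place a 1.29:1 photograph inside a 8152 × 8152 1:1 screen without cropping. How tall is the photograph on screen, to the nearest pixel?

1.29:1 is wider than 1:1, so it spans the full width.
Content height = 8152 / 1.290 ≈ 6319.38 px.

6319 px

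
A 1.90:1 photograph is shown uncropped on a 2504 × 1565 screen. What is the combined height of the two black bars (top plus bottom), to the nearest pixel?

1.90:1 is wider than 16×10, so it spans the full width.
The photograph is 2504 / 1.900 ≈ 1317.89 px tall.
1565 − 1317.89 = 247.11 px of bars.

247 px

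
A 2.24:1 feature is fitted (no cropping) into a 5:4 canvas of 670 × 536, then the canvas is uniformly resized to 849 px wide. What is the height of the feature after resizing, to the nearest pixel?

379 px

At 670×536 the feature is width-limited, so height = 670 / 2.240 ≈ 299.11 px.
The frame scales by 849/670 = 1.2672; 299.11 × 1.2672 ≈ 379.02 px.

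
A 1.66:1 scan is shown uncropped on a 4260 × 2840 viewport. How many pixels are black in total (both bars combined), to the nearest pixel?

Since 1.660 > 1.500, the scan is width-limited.
Content height = 4260 / 1.660 ≈ 2566.2651 px.
Leftover height: 2840 − 2566.2651 = 273.7349 px.
That's 273.7349 × 4260 ≈ 1166111 black pixels.

1166111 pixels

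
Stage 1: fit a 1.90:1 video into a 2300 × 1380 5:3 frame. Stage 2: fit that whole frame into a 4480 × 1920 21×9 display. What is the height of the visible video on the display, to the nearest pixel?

1684 px

Inside the 2300×1380 canvas the video is width-limited at 2300.00 × 1210.53.
The 5:3 canvas is height-limited in 4480×1920, giving 3200.00 × 1920.00; scale factor 1.3913.
Applying the same ×1.3913: 1210.53 → 1684.21.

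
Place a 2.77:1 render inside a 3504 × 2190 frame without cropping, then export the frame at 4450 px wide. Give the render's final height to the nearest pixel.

At 3504×2190 the render is width-limited, so height = 3504 / 2.770 ≈ 1264.98 px.
The frame scales by 4450/3504 = 1.2700; 1264.98 × 1.2700 ≈ 1606.50 px.

1606 px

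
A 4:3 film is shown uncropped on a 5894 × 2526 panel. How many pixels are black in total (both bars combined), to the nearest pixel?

Since 1.333 < 2.333, the film is height-limited.
The film is 2526 × 4/3 ≈ 3368.0000 px wide.
Leftover width: 5894 − 3368.0000 = 2526.0000 px.
Across the 2526-px span: 2526.0000 × 2526 ≈ 6380676 px.

6380676 pixels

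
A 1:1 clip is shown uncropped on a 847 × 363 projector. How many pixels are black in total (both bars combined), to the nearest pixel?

175692 pixels

1:1 is narrower than 21:9, so it spans the full height.
That makes the image 363.0000 px wide (363 × 1/1).
Leftover width: 847 − 363.0000 = 484.0000 px.
Bar area = 484.0000 × 363 ≈ 175692 px.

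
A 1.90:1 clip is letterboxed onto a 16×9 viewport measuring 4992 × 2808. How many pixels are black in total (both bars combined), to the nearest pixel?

901713 pixels

Since 1.900 > 1.778, the clip is width-limited.
Content height = 4992 / 1.900 ≈ 2627.3684 px.
Black = 2808 − 2627.3684 = 180.6316 px.
Bar area = 180.6316 × 4992 ≈ 901713 px.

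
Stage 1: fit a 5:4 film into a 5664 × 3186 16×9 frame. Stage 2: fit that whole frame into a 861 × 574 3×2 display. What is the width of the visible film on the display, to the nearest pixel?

605 px

Inside the 5664×3186 canvas the film is height-limited at 3982.50 × 3186.00.
Second fit — the 16×9 canvas into 861×574 spans the width: 861.00 × 484.31 (×0.1520 from 5664×3186).
So the film's width is 3982.50 × 0.1520 ≈ 605.39.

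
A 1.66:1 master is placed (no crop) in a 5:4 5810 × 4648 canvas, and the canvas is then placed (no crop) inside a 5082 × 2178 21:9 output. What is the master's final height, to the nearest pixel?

1.66:1 in 5810×4648: fills the width, so the master is 5810.00 × 3500.00.
5:4 in 5082×2178: fills the height, so the intermediate becomes 2722.50 × 2178.00 — a scale of ×0.4686.
Applying the same ×0.4686: 3500.00 → 1640.06.

1640 px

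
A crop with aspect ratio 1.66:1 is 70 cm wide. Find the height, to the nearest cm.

Height = 70 / 1.660 = 42.17.

42 cm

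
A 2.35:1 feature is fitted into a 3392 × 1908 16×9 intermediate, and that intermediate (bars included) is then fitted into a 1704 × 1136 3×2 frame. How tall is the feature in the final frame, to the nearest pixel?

First fit — 2.35:1 into 3392×1908 spans the width: 3392.00 × 1443.40.
Second fit — the 16×9 canvas into 1704×1136 spans the width: 1704.00 × 958.50 (×0.5024 from 3392×1908).
So the feature's height is 1443.40 × 0.5024 ≈ 725.11.

725 px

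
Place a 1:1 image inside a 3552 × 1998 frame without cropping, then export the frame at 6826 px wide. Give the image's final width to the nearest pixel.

3840 px

Fitted into 3552×1998, the image spans the height; its width is 1998 × 1/1 ≈ 1998.00 px.
The frame scales by 6826/3552 = 1.9217; 1998.00 × 1.9217 ≈ 3839.62 px.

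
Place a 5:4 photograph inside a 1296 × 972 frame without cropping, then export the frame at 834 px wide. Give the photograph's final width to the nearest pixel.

782 px

At 1296×972 the photograph is height-limited, so width = 972 × 5/4 ≈ 1215.00 px.
The frame scales by 834/1296 = 0.6435; 1215.00 × 0.6435 ≈ 781.88 px.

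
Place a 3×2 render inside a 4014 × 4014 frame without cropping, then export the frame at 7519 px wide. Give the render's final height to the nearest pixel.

At 4014×4014 the render is width-limited, so height = 4014 × 2/3 ≈ 2676.00 px.
The frame scales by 7519/4014 = 1.8732; 2676.00 × 1.8732 ≈ 5012.67 px.

5013 px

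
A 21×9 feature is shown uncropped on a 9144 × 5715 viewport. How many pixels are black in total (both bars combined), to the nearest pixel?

16423930 pixels

21×9 is wider than 16:10, so it spans the full width.
The feature is 9144 × 9/21 ≈ 3918.8571 px tall.
5715 − 3918.8571 = 1796.1429 px of bars.
That's 1796.1429 × 9144 ≈ 16423930 black pixels.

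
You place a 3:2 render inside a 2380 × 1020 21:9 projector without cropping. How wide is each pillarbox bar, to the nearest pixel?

3:2 is narrower than 21:9, so it spans the full height.
Content width = 1020 × 3/2 ≈ 1530.00 px.
Leftover width: 2380 − 1530.00 = 850.00 px → 425.00 each side.

425 px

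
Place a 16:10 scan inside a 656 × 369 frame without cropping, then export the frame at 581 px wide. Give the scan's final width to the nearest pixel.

Fitted into 656×369, the scan spans the height; its width is 369 × 16/10 ≈ 590.40 px.
The frame scales by 581/656 = 0.8857; 590.40 × 0.8857 ≈ 522.90 px.

523 px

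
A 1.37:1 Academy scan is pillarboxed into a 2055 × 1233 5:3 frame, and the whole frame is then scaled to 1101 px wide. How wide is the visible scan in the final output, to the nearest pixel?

905 px

At 2055×1233 the scan is height-limited, so width = 1233 × 1.370 ≈ 1689.21 px.
The frame scales by 1101/2055 = 0.5358; 1689.21 × 0.5358 ≈ 905.02 px.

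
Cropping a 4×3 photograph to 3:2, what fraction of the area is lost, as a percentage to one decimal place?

3:2 is wider than 4×3, so the crop keeps the full width and trims the height.
Fraction kept = (1.333)/(1.500) ≈ 88.89%, so 11.11% is lost.

11.1%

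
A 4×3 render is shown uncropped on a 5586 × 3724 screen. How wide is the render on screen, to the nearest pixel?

4965 px

4×3 (1.333) < 3:2 (1.500), so the render fills the height.
The render is 3724 × 4/3 ≈ 4965.33 px wide.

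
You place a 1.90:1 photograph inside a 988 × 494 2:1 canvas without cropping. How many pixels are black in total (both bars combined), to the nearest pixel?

24404 pixels

1.90:1 (1.900) < 2:1 (2.000), so the photograph fills the height.
Content width = 494 × 1.900 ≈ 938.6000 px.
Black = 988 − 938.6000 = 49.4000 px.
Bar area = 49.4000 × 494 ≈ 24404 px.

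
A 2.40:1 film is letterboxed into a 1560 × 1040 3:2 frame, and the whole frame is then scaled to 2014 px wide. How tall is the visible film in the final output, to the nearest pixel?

839 px

In the 1560×1040 frame the film fills the width: height = 1560 / 2.400 ≈ 650.00 px.
Scaling 1560 → 2014 is ×1.2910, so the height becomes 650.00 × 1.2910 ≈ 839.17 px.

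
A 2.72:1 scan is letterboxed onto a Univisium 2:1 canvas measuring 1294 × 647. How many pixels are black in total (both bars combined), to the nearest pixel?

221617 pixels

Since 2.720 > 2.000, the scan is width-limited.
Content height = 1294 / 2.720 ≈ 475.7353 px.
Leftover height: 647 − 475.7353 = 171.2647 px.
Across the 1294-px span: 171.2647 × 1294 ≈ 221617 px.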